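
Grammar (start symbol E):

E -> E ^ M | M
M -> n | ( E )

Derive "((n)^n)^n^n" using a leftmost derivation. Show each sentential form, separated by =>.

E => E^M   [E -> E ^ M]
E^M => E^M^M   [E -> E ^ M]
E^M^M => M^M^M   [E -> M]
M^M^M => (E)^M^M   [M -> ( E )]
(E)^M^M => (E^M)^M^M   [E -> E ^ M]
(E^M)^M^M => (M^M)^M^M   [E -> M]
(M^M)^M^M => ((E)^M)^M^M   [M -> ( E )]
((E)^M)^M^M => ((M)^M)^M^M   [E -> M]
((M)^M)^M^M => ((n)^M)^M^M   [M -> n]
((n)^M)^M^M => ((n)^n)^M^M   [M -> n]
((n)^n)^M^M => ((n)^n)^n^M   [M -> n]
((n)^n)^n^M => ((n)^n)^n^n   [M -> n]

E => E^M => E^M^M => M^M^M => (E)^M^M => (E^M)^M^M => (M^M)^M^M => ((E)^M)^M^M => ((M)^M)^M^M => ((n)^M)^M^M => ((n)^n)^M^M => ((n)^n)^n^M => ((n)^n)^n^n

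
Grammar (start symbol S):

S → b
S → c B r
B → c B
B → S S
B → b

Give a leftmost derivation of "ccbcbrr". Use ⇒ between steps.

S ⇒ cBr ⇒ ccBr ⇒ ccSSr ⇒ ccbSr ⇒ ccbcBrr ⇒ ccbcbrr

S ⇒ cBr   [S → c B r]
cBr ⇒ ccBr   [B → c B]
ccBr ⇒ ccSSr   [B → S S]
ccSSr ⇒ ccbSr   [S → b]
ccbSr ⇒ ccbcBrr   [S → c B r]
ccbcBrr ⇒ ccbcbrr   [B → b]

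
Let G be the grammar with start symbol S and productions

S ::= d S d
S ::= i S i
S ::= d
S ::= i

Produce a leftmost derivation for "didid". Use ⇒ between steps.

S ⇒ dSd ⇒ diSid ⇒ didid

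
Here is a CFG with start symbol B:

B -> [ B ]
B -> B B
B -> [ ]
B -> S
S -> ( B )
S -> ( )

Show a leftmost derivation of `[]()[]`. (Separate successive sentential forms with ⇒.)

B ⇒ BB ⇒ BBB ⇒ []BB ⇒ []SB ⇒ []()B ⇒ []()[]

B ⇒ BB   [B -> B B]
BB ⇒ BBB   [B -> B B]
BBB ⇒ []BB   [B -> [ ]]
[]BB ⇒ []SB   [B -> S]
[]SB ⇒ []()B   [S -> ( )]
[]()B ⇒ []()[]   [B -> [ ]]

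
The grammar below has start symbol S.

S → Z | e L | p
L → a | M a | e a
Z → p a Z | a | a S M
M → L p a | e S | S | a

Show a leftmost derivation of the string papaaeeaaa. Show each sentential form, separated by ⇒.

S ⇒ Z   [S → Z]
Z ⇒ paZ   [Z → p a Z]
paZ ⇒ papaZ   [Z → p a Z]
papaZ ⇒ papaaSM   [Z → a S M]
papaaSM ⇒ papaaeLM   [S → e L]
papaaeLM ⇒ papaaeMaM   [L → M a]
papaaeMaM ⇒ papaaeSaM   [M → S]
papaaeSaM ⇒ papaaeeLaM   [S → e L]
papaaeeLaM ⇒ papaaeeaaM   [L → a]
papaaeeaaM ⇒ papaaeeaaa   [M → a]

S⇒Z⇒paZ⇒papaZ⇒papaaSM⇒papaaeLM⇒papaaeMaM⇒papaaeSaM⇒papaaeeLaM⇒papaaeeaaM⇒papaaeeaaa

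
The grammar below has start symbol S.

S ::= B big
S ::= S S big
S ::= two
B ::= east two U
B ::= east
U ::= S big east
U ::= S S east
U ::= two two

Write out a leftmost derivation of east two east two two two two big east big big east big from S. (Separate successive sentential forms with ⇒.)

S ⇒ B big   [S ::= B big]
B big ⇒ east two U big   [B ::= east two U]
east two U big ⇒ east two S big east big   [U ::= S big east]
east two S big east big ⇒ east two B big big east big   [S ::= B big]
east two B big big east big ⇒ east two east two U big big east big   [B ::= east two U]
east two east two U big big east big ⇒ east two east two S S east big big east big   [U ::= S S east]
east two east two S S east big big east big ⇒ east two east two two S east big big east big   [S ::= two]
east two east two two S east big big east big ⇒ east two east two two S S big east big big east big   [S ::= S S big]
east two east two two S S big east big big east big ⇒ east two east two two two S big east big big east big   [S ::= two]
east two east two two two S big east big big east big ⇒ east two east two two two two big east big big east big   [S ::= two]

S ⇒ B big ⇒ east two U big ⇒ east two S big east big ⇒ east two B big big east big ⇒ east two east two U big big east big ⇒ east two east two S S east big big east big ⇒ east two east two two S east big big east big ⇒ east two east two two S S big east big big east big ⇒ east two east two two two S big east big big east big ⇒ east two east two two two two big east big big east big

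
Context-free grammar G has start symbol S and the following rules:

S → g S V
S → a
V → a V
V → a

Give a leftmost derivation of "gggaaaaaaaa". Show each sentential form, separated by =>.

S => gSV   [S → g S V]
gSV => ggSVV   [S → g S V]
ggSVV => gggSVVV   [S → g S V]
gggSVVV => gggaVVV   [S → a]
gggaVVV => gggaaVVV   [V → a V]
gggaaVVV => gggaaaVVV   [V → a V]
gggaaaVVV => gggaaaaVVV   [V → a V]
gggaaaaVVV => gggaaaaaVV   [V → a]
gggaaaaaVV => gggaaaaaaV   [V → a]
gggaaaaaaV => gggaaaaaaaV   [V → a V]
gggaaaaaaaV => gggaaaaaaaa   [V → a]

S=>gSV=>ggSVV=>gggSVVV=>gggaVVV=>gggaaVVV=>gggaaaVVV=>gggaaaaVVV=>gggaaaaaVV=>gggaaaaaaV=>gggaaaaaaaV=>gggaaaaaaaa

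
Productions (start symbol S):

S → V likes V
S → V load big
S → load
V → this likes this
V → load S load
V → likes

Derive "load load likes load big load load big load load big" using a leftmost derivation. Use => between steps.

S => V load big => load S load load big => load V load big load load big => load load S load load big load load big => load load V load big load load big load load big => load load likes load big load load big load load big

S => V load big   [S → V load big]
V load big => load S load load big   [V → load S load]
load S load load big => load V load big load load big   [S → V load big]
load V load big load load big => load load S load load big load load big   [V → load S load]
load load S load load big load load big => load load V load big load load big load load big   [S → V load big]
load load V load big load load big load load big => load load likes load big load load big load load big   [V → likes]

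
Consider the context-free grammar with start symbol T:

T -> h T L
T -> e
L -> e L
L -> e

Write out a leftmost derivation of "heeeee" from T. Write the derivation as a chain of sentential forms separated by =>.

T => hTL => heL => heeL => heeeL => heeeeL => heeeee

T => hTL   [T -> h T L]
hTL => heL   [T -> e]
heL => heeL   [L -> e L]
heeL => heeeL   [L -> e L]
heeeL => heeeeL   [L -> e L]
heeeeL => heeeee   [L -> e]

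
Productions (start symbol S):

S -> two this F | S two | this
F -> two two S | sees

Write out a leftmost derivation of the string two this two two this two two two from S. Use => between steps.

S => S two => S two two => S two two two => two this F two two two => two this two two S two two two => two this two two this two two two

S => S two   [S -> S two]
S two => S two two   [S -> S two]
S two two => S two two two   [S -> S two]
S two two two => two this F two two two   [S -> two this F]
two this F two two two => two this two two S two two two   [F -> two two S]
two this two two S two two two => two this two two this two two two   [S -> this]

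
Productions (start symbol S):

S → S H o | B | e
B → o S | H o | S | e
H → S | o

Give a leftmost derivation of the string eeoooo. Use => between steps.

S => B => Ho => So => SHoo => eHoo => eSoo => eSHooo => eeHooo => eeoooo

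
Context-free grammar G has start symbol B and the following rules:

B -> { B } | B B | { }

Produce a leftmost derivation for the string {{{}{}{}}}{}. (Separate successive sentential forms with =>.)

B => BB   [B -> B B]
BB => {B}B   [B -> { B }]
{B}B => {{B}}B   [B -> { B }]
{{B}}B => {{BB}}B   [B -> B B]
{{BB}}B => {{{}B}}B   [B -> { }]
{{{}B}}B => {{{}BB}}B   [B -> B B]
{{{}BB}}B => {{{}{}B}}B   [B -> { }]
{{{}{}B}}B => {{{}{}{}}}B   [B -> { }]
{{{}{}{}}}B => {{{}{}{}}}{}   [B -> { }]

B=>BB=>{B}B=>{{B}}B=>{{BB}}B=>{{{}B}}B=>{{{}BB}}B=>{{{}{}B}}B=>{{{}{}{}}}B=>{{{}{}{}}}{}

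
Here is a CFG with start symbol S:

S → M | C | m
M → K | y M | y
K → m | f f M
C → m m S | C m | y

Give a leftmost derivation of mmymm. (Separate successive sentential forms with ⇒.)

S ⇒ C   [S → C]
C ⇒ Cm   [C → C m]
Cm ⇒ Cmm   [C → C m]
Cmm ⇒ mmSmm   [C → m m S]
mmSmm ⇒ mmMmm   [S → M]
mmMmm ⇒ mmymm   [M → y]

S ⇒ C ⇒ Cm ⇒ Cmm ⇒ mmSmm ⇒ mmMmm ⇒ mmymm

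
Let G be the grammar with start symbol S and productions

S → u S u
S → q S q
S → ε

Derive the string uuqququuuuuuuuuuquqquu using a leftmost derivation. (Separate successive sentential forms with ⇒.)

S ⇒ uSu ⇒ uuSuu ⇒ uuqSquu ⇒ uuqqSqquu ⇒ uuqquSuqquu ⇒ uuqquqSquqquu ⇒ uuqququSuquqquu ⇒ uuqququuSuuquqquu ⇒ uuqququuuSuuuquqquu ⇒ uuqququuuuSuuuuquqquu ⇒ uuqququuuuuSuuuuuquqquu ⇒ uuqququuuuuuuuuuquqquu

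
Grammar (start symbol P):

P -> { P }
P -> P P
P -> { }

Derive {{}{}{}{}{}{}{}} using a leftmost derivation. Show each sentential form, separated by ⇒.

P ⇒ {P}   [P -> { P }]
{P} ⇒ {PP}   [P -> P P]
{PP} ⇒ {PPP}   [P -> P P]
{PPP} ⇒ {{}PP}   [P -> { }]
{{}PP} ⇒ {{}PPP}   [P -> P P]
{{}PPP} ⇒ {{}PPPP}   [P -> P P]
{{}PPPP} ⇒ {{}PPPPP}   [P -> P P]
{{}PPPPP} ⇒ {{}PPPPPP}   [P -> P P]
{{}PPPPPP} ⇒ {{}{}PPPPP}   [P -> { }]
{{}{}PPPPP} ⇒ {{}{}{}PPPP}   [P -> { }]
{{}{}{}PPPP} ⇒ {{}{}{}{}PPP}   [P -> { }]
{{}{}{}{}PPP} ⇒ {{}{}{}{}{}PP}   [P -> { }]
{{}{}{}{}{}PP} ⇒ {{}{}{}{}{}{}P}   [P -> { }]
{{}{}{}{}{}{}P} ⇒ {{}{}{}{}{}{}{}}   [P -> { }]

P ⇒ {P} ⇒ {PP} ⇒ {PPP} ⇒ {{}PP} ⇒ {{}PPP} ⇒ {{}PPPP} ⇒ {{}PPPPP} ⇒ {{}PPPPPP} ⇒ {{}{}PPPPP} ⇒ {{}{}{}PPPP} ⇒ {{}{}{}{}PPP} ⇒ {{}{}{}{}{}PP} ⇒ {{}{}{}{}{}{}P} ⇒ {{}{}{}{}{}{}{}}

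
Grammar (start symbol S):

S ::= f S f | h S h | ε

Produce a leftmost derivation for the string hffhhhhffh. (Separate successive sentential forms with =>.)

S=>hSh=>hfSfh=>hffSffh=>hffhShffh=>hffhhShhffh=>hffhhhhffh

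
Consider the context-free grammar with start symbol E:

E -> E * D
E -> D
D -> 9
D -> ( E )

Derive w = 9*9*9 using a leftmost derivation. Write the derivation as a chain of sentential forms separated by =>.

E => E*D => E*D*D => D*D*D => 9*D*D => 9*9*D => 9*9*9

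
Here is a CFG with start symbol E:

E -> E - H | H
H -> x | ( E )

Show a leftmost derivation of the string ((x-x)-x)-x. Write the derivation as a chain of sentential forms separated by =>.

E => E-H   [E -> E - H]
E-H => H-H   [E -> H]
H-H => (E)-H   [H -> ( E )]
(E)-H => (E-H)-H   [E -> E - H]
(E-H)-H => (H-H)-H   [E -> H]
(H-H)-H => ((E)-H)-H   [H -> ( E )]
((E)-H)-H => ((E-H)-H)-H   [E -> E - H]
((E-H)-H)-H => ((H-H)-H)-H   [E -> H]
((H-H)-H)-H => ((x-H)-H)-H   [H -> x]
((x-H)-H)-H => ((x-x)-H)-H   [H -> x]
((x-x)-H)-H => ((x-x)-x)-H   [H -> x]
((x-x)-x)-H => ((x-x)-x)-x   [H -> x]

E => E-H => H-H => (E)-H => (E-H)-H => (H-H)-H => ((E)-H)-H => ((E-H)-H)-H => ((H-H)-H)-H => ((x-H)-H)-H => ((x-x)-H)-H => ((x-x)-x)-H => ((x-x)-x)-x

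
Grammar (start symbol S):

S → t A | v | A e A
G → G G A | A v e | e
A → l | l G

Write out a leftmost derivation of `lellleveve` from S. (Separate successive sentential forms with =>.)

S=>AeA=>leA=>lelG=>lelAve=>lellGve=>lellAveve=>lelllGveve=>lellleveve

S => AeA   [S → A e A]
AeA => leA   [A → l]
leA => lelG   [A → l G]
lelG => lelAve   [G → A v e]
lelAve => lellGve   [A → l G]
lellGve => lellAveve   [G → A v e]
lellAveve => lelllGveve   [A → l G]
lelllGveve => lellleveve   [G → e]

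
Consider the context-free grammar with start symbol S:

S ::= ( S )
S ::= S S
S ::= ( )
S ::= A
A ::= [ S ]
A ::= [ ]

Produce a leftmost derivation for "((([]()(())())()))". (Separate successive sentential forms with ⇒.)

S ⇒ (S)   [S ::= ( S )]
(S) ⇒ ((S))   [S ::= ( S )]
((S)) ⇒ ((SS))   [S ::= S S]
((SS)) ⇒ (((S)S))   [S ::= ( S )]
(((S)S)) ⇒ (((SS)S))   [S ::= S S]
(((SS)S)) ⇒ (((SSS)S))   [S ::= S S]
(((SSS)S)) ⇒ (((ASS)S))   [S ::= A]
(((ASS)S)) ⇒ ((([]SS)S))   [A ::= [ ]]
((([]SS)S)) ⇒ ((([]SSS)S))   [S ::= S S]
((([]SSS)S)) ⇒ ((([]()SS)S))   [S ::= ( )]
((([]()SS)S)) ⇒ ((([]()(S)S)S))   [S ::= ( S )]
((([]()(S)S)S)) ⇒ ((([]()(())S)S))   [S ::= ( )]
((([]()(())S)S)) ⇒ ((([]()(())())S))   [S ::= ( )]
((([]()(())())S)) ⇒ ((([]()(())())()))   [S ::= ( )]

S ⇒ (S) ⇒ ((S)) ⇒ ((SS)) ⇒ (((S)S)) ⇒ (((SS)S)) ⇒ (((SSS)S)) ⇒ (((ASS)S)) ⇒ ((([]SS)S)) ⇒ ((([]SSS)S)) ⇒ ((([]()SS)S)) ⇒ ((([]()(S)S)S)) ⇒ ((([]()(())S)S)) ⇒ ((([]()(())())S)) ⇒ ((([]()(())())()))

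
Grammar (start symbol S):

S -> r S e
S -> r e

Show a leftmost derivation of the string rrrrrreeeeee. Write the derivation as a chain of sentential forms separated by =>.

S=>rSe=>rrSee=>rrrSeee=>rrrrSeeee=>rrrrrSeeeee=>rrrrrreeeeee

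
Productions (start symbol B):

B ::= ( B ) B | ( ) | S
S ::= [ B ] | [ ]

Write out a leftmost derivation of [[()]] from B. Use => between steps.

B => S => [B] => [S] => [[B]] => [[()]]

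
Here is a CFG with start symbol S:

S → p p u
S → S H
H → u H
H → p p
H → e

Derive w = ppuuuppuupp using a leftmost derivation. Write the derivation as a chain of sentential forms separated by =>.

S => SH   [S → S H]
SH => SHH   [S → S H]
SHH => ppuHH   [S → p p u]
ppuHH => ppuuHH   [H → u H]
ppuuHH => ppuuuHH   [H → u H]
ppuuuHH => ppuuuppH   [H → p p]
ppuuuppH => ppuuuppuH   [H → u H]
ppuuuppuH => ppuuuppuuH   [H → u H]
ppuuuppuuH => ppuuuppuupp   [H → p p]

S => SH => SHH => ppuHH => ppuuHH => ppuuuHH => ppuuuppH => ppuuuppuH => ppuuuppuuH => ppuuuppuupp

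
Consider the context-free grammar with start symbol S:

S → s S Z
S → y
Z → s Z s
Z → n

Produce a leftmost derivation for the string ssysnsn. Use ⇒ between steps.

S ⇒ sSZ ⇒ ssSZZ ⇒ ssyZZ ⇒ ssysZsZ ⇒ ssysnsZ ⇒ ssysnsn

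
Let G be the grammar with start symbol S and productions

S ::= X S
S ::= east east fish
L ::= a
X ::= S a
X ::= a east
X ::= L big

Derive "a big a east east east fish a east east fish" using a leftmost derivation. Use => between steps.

S => X S   [S ::= X S]
X S => S a S   [X ::= S a]
S a S => X S a S   [S ::= X S]
X S a S => L big S a S   [X ::= L big]
L big S a S => a big S a S   [L ::= a]
a big S a S => a big X S a S   [S ::= X S]
a big X S a S => a big a east S a S   [X ::= a east]
a big a east S a S => a big a east east east fish a S   [S ::= east east fish]
a big a east east east fish a S => a big a east east east fish a east east fish   [S ::= east east fish]

S => X S => S a S => X S a S => L big S a S => a big S a S => a big X S a S => a big a east S a S => a big a east east east fish a S => a big a east east east fish a east east fish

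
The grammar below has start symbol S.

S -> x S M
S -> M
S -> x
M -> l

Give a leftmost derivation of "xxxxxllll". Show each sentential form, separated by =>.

S => xSM => xxSMM => xxxSMMM => xxxxSMMMM => xxxxxMMMM => xxxxxlMMM => xxxxxllMM => xxxxxlllM => xxxxxllll

S => xSM   [S -> x S M]
xSM => xxSMM   [S -> x S M]
xxSMM => xxxSMMM   [S -> x S M]
xxxSMMM => xxxxSMMMM   [S -> x S M]
xxxxSMMMM => xxxxxMMMM   [S -> x]
xxxxxMMMM => xxxxxlMMM   [M -> l]
xxxxxlMMM => xxxxxllMM   [M -> l]
xxxxxllMM => xxxxxlllM   [M -> l]
xxxxxlllM => xxxxxllll   [M -> l]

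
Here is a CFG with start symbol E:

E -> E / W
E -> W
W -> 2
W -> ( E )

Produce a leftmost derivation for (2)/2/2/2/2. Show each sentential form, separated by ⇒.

E⇒E/W⇒E/W/W⇒E/W/W/W⇒E/W/W/W/W⇒W/W/W/W/W⇒(E)/W/W/W/W⇒(W)/W/W/W/W⇒(2)/W/W/W/W⇒(2)/2/W/W/W⇒(2)/2/2/W/W⇒(2)/2/2/2/W⇒(2)/2/2/2/2

E ⇒ E/W   [E -> E / W]
E/W ⇒ E/W/W   [E -> E / W]
E/W/W ⇒ E/W/W/W   [E -> E / W]
E/W/W/W ⇒ E/W/W/W/W   [E -> E / W]
E/W/W/W/W ⇒ W/W/W/W/W   [E -> W]
W/W/W/W/W ⇒ (E)/W/W/W/W   [W -> ( E )]
(E)/W/W/W/W ⇒ (W)/W/W/W/W   [E -> W]
(W)/W/W/W/W ⇒ (2)/W/W/W/W   [W -> 2]
(2)/W/W/W/W ⇒ (2)/2/W/W/W   [W -> 2]
(2)/2/W/W/W ⇒ (2)/2/2/W/W   [W -> 2]
(2)/2/2/W/W ⇒ (2)/2/2/2/W   [W -> 2]
(2)/2/2/2/W ⇒ (2)/2/2/2/2   [W -> 2]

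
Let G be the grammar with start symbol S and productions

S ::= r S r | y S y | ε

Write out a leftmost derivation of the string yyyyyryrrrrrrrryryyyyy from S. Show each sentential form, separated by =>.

S => ySy   [S ::= y S y]
ySy => yySyy   [S ::= y S y]
yySyy => yyySyyy   [S ::= y S y]
yyySyyy => yyyySyyyy   [S ::= y S y]
yyyySyyyy => yyyyySyyyyy   [S ::= y S y]
yyyyySyyyyy => yyyyyrSryyyyy   [S ::= r S r]
yyyyyrSryyyyy => yyyyyrySyryyyyy   [S ::= y S y]
yyyyyrySyryyyyy => yyyyyryrSryryyyyy   [S ::= r S r]
yyyyyryrSryryyyyy => yyyyyryrrSrryryyyyy   [S ::= r S r]
yyyyyryrrSrryryyyyy => yyyyyryrrrSrrryryyyyy   [S ::= r S r]
yyyyyryrrrSrrryryyyyy => yyyyyryrrrrSrrrryryyyyy   [S ::= r S r]
yyyyyryrrrrSrrrryryyyyy => yyyyyryrrrrrrrryryyyyy   [S ::= ε]

S => ySy => yySyy => yyySyyy => yyyySyyyy => yyyyySyyyyy => yyyyyrSryyyyy => yyyyyrySyryyyyy => yyyyyryrSryryyyyy => yyyyyryrrSrryryyyyy => yyyyyryrrrSrrryryyyyy => yyyyyryrrrrSrrrryryyyyy => yyyyyryrrrrrrrryryyyyy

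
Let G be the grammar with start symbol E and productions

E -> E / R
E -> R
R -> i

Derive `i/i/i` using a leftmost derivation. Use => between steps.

E=>E/R=>E/R/R=>R/R/R=>i/R/R=>i/i/R=>i/i/i

E => E/R   [E -> E / R]
E/R => E/R/R   [E -> E / R]
E/R/R => R/R/R   [E -> R]
R/R/R => i/R/R   [R -> i]
i/R/R => i/i/R   [R -> i]
i/i/R => i/i/i   [R -> i]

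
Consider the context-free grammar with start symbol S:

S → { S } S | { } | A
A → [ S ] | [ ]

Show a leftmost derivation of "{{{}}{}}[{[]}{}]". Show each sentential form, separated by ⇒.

S ⇒ {S}S ⇒ {{S}S}S ⇒ {{{}}S}S ⇒ {{{}}{}}S ⇒ {{{}}{}}A ⇒ {{{}}{}}[S] ⇒ {{{}}{}}[{S}S] ⇒ {{{}}{}}[{A}S] ⇒ {{{}}{}}[{[]}S] ⇒ {{{}}{}}[{[]}{}]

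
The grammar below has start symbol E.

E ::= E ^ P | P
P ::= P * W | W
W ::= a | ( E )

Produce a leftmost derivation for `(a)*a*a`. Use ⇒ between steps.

E ⇒ P ⇒ P*W ⇒ P*W*W ⇒ W*W*W ⇒ (E)*W*W ⇒ (P)*W*W ⇒ (W)*W*W ⇒ (a)*W*W ⇒ (a)*a*W ⇒ (a)*a*a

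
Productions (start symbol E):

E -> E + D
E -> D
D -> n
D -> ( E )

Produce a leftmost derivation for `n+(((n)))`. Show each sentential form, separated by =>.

E => E+D   [E -> E + D]
E+D => D+D   [E -> D]
D+D => n+D   [D -> n]
n+D => n+(E)   [D -> ( E )]
n+(E) => n+(D)   [E -> D]
n+(D) => n+((E))   [D -> ( E )]
n+((E)) => n+((D))   [E -> D]
n+((D)) => n+(((E)))   [D -> ( E )]
n+(((E))) => n+(((D)))   [E -> D]
n+(((D))) => n+(((n)))   [D -> n]

E => E+D => D+D => n+D => n+(E) => n+(D) => n+((E)) => n+((D)) => n+(((E))) => n+(((D))) => n+(((n)))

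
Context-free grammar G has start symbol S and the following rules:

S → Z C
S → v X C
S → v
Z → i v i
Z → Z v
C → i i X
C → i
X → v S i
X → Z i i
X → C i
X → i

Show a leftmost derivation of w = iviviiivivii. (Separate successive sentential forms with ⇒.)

S ⇒ ZC ⇒ ZvC ⇒ ivivC ⇒ iviviiX ⇒ iviviiZii ⇒ iviviiZvii ⇒ iviviiivivii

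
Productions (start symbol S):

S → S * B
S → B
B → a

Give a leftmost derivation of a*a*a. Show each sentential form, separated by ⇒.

S ⇒ S*B   [S → S * B]
S*B ⇒ S*B*B   [S → S * B]
S*B*B ⇒ B*B*B   [S → B]
B*B*B ⇒ a*B*B   [B → a]
a*B*B ⇒ a*a*B   [B → a]
a*a*B ⇒ a*a*a   [B → a]

S⇒S*B⇒S*B*B⇒B*B*B⇒a*B*B⇒a*a*B⇒a*a*a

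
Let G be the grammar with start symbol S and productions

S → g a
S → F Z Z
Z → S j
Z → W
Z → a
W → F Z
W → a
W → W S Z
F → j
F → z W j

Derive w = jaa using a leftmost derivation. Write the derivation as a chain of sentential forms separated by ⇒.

S ⇒ FZZ ⇒ jZZ ⇒ jWZ ⇒ jaZ ⇒ jaa

S ⇒ FZZ   [S → F Z Z]
FZZ ⇒ jZZ   [F → j]
jZZ ⇒ jWZ   [Z → W]
jWZ ⇒ jaZ   [W → a]
jaZ ⇒ jaa   [Z → a]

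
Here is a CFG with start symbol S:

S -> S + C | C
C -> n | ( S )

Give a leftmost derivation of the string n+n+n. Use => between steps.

S => S+C => S+C+C => C+C+C => n+C+C => n+n+C => n+n+n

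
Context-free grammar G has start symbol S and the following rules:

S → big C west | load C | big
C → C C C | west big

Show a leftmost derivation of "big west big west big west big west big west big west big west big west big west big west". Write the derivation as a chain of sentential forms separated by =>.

S => big C west => big C C C west => big C C C C C west => big C C C C C C C west => big C C C C C C C C C west => big west big C C C C C C C C west => big west big west big C C C C C C C west => big west big west big west big C C C C C C west => big west big west big west big west big C C C C C west => big west big west big west big west big west big C C C C west => big west big west big west big west big west big west big C C C west => big west big west big west big west big west big west big west big C C west => big west big west big west big west big west big west big west big west big C west => big west big west big west big west big west big west big west big west big west big west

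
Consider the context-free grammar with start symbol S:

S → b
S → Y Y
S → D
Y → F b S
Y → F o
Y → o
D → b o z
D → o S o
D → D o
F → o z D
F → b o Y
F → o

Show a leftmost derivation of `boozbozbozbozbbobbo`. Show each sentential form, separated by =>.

S => YY => FbSY => boYbSY => boFbSbSY => boozDbSbSY => boozbozbSbSY => boozbozbYYbSY => boozbozbFbSYbSY => boozbozbozDbSYbSY => boozbozbozbozbSYbSY => boozbozbozbozbbYbSY => boozbozbozbozbbobSY => boozbozbozbozbbobbY => boozbozbozbozbbobbo

S => YY   [S → Y Y]
YY => FbSY   [Y → F b S]
FbSY => boYbSY   [F → b o Y]
boYbSY => boFbSbSY   [Y → F b S]
boFbSbSY => boozDbSbSY   [F → o z D]
boozDbSbSY => boozbozbSbSY   [D → b o z]
boozbozbSbSY => boozbozbYYbSY   [S → Y Y]
boozbozbYYbSY => boozbozbFbSYbSY   [Y → F b S]
boozbozbFbSYbSY => boozbozbozDbSYbSY   [F → o z D]
boozbozbozDbSYbSY => boozbozbozbozbSYbSY   [D → b o z]
boozbozbozbozbSYbSY => boozbozbozbozbbYbSY   [S → b]
boozbozbozbozbbYbSY => boozbozbozbozbbobSY   [Y → o]
boozbozbozbozbbobSY => boozbozbozbozbbobbY   [S → b]
boozbozbozbozbbobbY => boozbozbozbozbbobbo   [Y → o]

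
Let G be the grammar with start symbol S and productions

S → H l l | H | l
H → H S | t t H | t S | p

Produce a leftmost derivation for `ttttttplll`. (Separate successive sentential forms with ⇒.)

S ⇒ H ⇒ ttH ⇒ tttS ⇒ tttHll ⇒ tttHSll ⇒ tttttHSll ⇒ ttttttSSll ⇒ ttttttHSll ⇒ ttttttpSll ⇒ ttttttplll

S ⇒ H   [S → H]
H ⇒ ttH   [H → t t H]
ttH ⇒ tttS   [H → t S]
tttS ⇒ tttHll   [S → H l l]
tttHll ⇒ tttHSll   [H → H S]
tttHSll ⇒ tttttHSll   [H → t t H]
tttttHSll ⇒ ttttttSSll   [H → t S]
ttttttSSll ⇒ ttttttHSll   [S → H]
ttttttHSll ⇒ ttttttpSll   [H → p]
ttttttpSll ⇒ ttttttplll   [S → l]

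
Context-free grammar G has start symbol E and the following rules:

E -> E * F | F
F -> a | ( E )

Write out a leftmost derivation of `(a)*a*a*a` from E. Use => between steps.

E => E*F   [E -> E * F]
E*F => E*F*F   [E -> E * F]
E*F*F => E*F*F*F   [E -> E * F]
E*F*F*F => F*F*F*F   [E -> F]
F*F*F*F => (E)*F*F*F   [F -> ( E )]
(E)*F*F*F => (F)*F*F*F   [E -> F]
(F)*F*F*F => (a)*F*F*F   [F -> a]
(a)*F*F*F => (a)*a*F*F   [F -> a]
(a)*a*F*F => (a)*a*a*F   [F -> a]
(a)*a*a*F => (a)*a*a*a   [F -> a]

E=>E*F=>E*F*F=>E*F*F*F=>F*F*F*F=>(E)*F*F*F=>(F)*F*F*F=>(a)*F*F*F=>(a)*a*F*F=>(a)*a*a*F=>(a)*a*a*a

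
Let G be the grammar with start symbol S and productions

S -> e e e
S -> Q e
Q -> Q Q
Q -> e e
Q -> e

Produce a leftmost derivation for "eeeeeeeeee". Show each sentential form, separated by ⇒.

S ⇒ Qe   [S -> Q e]
Qe ⇒ QQe   [Q -> Q Q]
QQe ⇒ QQQe   [Q -> Q Q]
QQQe ⇒ eeQQe   [Q -> e e]
eeQQe ⇒ eeQQQe   [Q -> Q Q]
eeQQQe ⇒ eeQQQQe   [Q -> Q Q]
eeQQQQe ⇒ eeeQQQe   [Q -> e]
eeeQQQe ⇒ eeeeeQQe   [Q -> e e]
eeeeeQQe ⇒ eeeeeeeQe   [Q -> e e]
eeeeeeeQe ⇒ eeeeeeeeee   [Q -> e e]

S ⇒ Qe ⇒ QQe ⇒ QQQe ⇒ eeQQe ⇒ eeQQQe ⇒ eeQQQQe ⇒ eeeQQQe ⇒ eeeeeQQe ⇒ eeeeeeeQe ⇒ eeeeeeeeee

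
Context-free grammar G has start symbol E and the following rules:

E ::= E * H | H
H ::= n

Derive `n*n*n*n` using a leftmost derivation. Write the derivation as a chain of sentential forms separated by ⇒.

E ⇒ E*H ⇒ E*H*H ⇒ E*H*H*H ⇒ H*H*H*H ⇒ n*H*H*H ⇒ n*n*H*H ⇒ n*n*n*H ⇒ n*n*n*n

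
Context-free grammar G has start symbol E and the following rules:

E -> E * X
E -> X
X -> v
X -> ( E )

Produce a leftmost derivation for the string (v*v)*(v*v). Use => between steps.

E => E*X => X*X => (E)*X => (E*X)*X => (X*X)*X => (v*X)*X => (v*v)*X => (v*v)*(E) => (v*v)*(E*X) => (v*v)*(X*X) => (v*v)*(v*X) => (v*v)*(v*v)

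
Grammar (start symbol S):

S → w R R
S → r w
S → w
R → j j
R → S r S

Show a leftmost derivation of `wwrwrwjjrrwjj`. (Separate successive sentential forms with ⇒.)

S ⇒ wRR ⇒ wSrSR ⇒ wwRRrSR ⇒ wwSrSRrSR ⇒ wwrwrSRrSR ⇒ wwrwrwRrSR ⇒ wwrwrwjjrSR ⇒ wwrwrwjjrrwR ⇒ wwrwrwjjrrwjj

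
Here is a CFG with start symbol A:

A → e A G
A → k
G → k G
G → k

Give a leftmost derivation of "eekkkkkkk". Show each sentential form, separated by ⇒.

A ⇒ eAG ⇒ eeAGG ⇒ eekGG ⇒ eekkGG ⇒ eekkkG ⇒ eekkkkG ⇒ eekkkkkG ⇒ eekkkkkkG ⇒ eekkkkkkk

A ⇒ eAG   [A → e A G]
eAG ⇒ eeAGG   [A → e A G]
eeAGG ⇒ eekGG   [A → k]
eekGG ⇒ eekkGG   [G → k G]
eekkGG ⇒ eekkkG   [G → k]
eekkkG ⇒ eekkkkG   [G → k G]
eekkkkG ⇒ eekkkkkG   [G → k G]
eekkkkkG ⇒ eekkkkkkG   [G → k G]
eekkkkkkG ⇒ eekkkkkkk   [G → k]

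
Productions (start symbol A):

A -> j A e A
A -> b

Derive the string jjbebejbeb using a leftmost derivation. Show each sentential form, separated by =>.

A => jAeA   [A -> j A e A]
jAeA => jjAeAeA   [A -> j A e A]
jjAeAeA => jjbeAeA   [A -> b]
jjbeAeA => jjbebeA   [A -> b]
jjbebeA => jjbebejAeA   [A -> j A e A]
jjbebejAeA => jjbebejbeA   [A -> b]
jjbebejbeA => jjbebejbeb   [A -> b]

A=>jAeA=>jjAeAeA=>jjbeAeA=>jjbebeA=>jjbebejAeA=>jjbebejbeA=>jjbebejbeb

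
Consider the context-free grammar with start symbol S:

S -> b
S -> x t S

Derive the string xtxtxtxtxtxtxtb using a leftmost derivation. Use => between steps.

S => xtS => xtxtS => xtxtxtS => xtxtxtxtS => xtxtxtxtxtS => xtxtxtxtxtxtS => xtxtxtxtxtxtxtS => xtxtxtxtxtxtxtb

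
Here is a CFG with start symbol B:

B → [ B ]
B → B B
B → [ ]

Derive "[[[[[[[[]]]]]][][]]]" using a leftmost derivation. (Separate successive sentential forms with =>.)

B=>[B]=>[[B]]=>[[BB]]=>[[BBB]]=>[[[B]BB]]=>[[[[B]]BB]]=>[[[[[B]]]BB]]=>[[[[[[B]]]]BB]]=>[[[[[[[B]]]]]BB]]=>[[[[[[[[]]]]]]BB]]=>[[[[[[[[]]]]]][]B]]=>[[[[[[[[]]]]]][][]]]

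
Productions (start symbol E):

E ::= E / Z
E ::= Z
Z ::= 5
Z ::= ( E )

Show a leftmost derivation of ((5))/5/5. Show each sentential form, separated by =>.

E => E/Z => E/Z/Z => Z/Z/Z => (E)/Z/Z => (Z)/Z/Z => ((E))/Z/Z => ((Z))/Z/Z => ((5))/Z/Z => ((5))/5/Z => ((5))/5/5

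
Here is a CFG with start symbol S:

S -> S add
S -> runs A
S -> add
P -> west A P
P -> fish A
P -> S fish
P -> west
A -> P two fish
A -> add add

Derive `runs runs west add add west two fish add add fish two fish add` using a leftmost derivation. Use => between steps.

S => S add => runs A add => runs P two fish add => runs S fish two fish add => runs S add fish two fish add => runs S add add fish two fish add => runs runs A add add fish two fish add => runs runs P two fish add add fish two fish add => runs runs west A P two fish add add fish two fish add => runs runs west add add P two fish add add fish two fish add => runs runs west add add west two fish add add fish two fish add

S => S add   [S -> S add]
S add => runs A add   [S -> runs A]
runs A add => runs P two fish add   [A -> P two fish]
runs P two fish add => runs S fish two fish add   [P -> S fish]
runs S fish two fish add => runs S add fish two fish add   [S -> S add]
runs S add fish two fish add => runs S add add fish two fish add   [S -> S add]
runs S add add fish two fish add => runs runs A add add fish two fish add   [S -> runs A]
runs runs A add add fish two fish add => runs runs P two fish add add fish two fish add   [A -> P two fish]
runs runs P two fish add add fish two fish add => runs runs west A P two fish add add fish two fish add   [P -> west A P]
runs runs west A P two fish add add fish two fish add => runs runs west add add P two fish add add fish two fish add   [A -> add add]
runs runs west add add P two fish add add fish two fish add => runs runs west add add west two fish add add fish two fish add   [P -> west]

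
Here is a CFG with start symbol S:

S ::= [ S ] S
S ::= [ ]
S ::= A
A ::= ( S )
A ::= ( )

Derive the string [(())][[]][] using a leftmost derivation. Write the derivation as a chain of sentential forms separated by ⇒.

S ⇒ [S]S ⇒ [A]S ⇒ [(S)]S ⇒ [(A)]S ⇒ [(())]S ⇒ [(())][S]S ⇒ [(())][[]]S ⇒ [(())][[]][]

S ⇒ [S]S   [S ::= [ S ] S]
[S]S ⇒ [A]S   [S ::= A]
[A]S ⇒ [(S)]S   [A ::= ( S )]
[(S)]S ⇒ [(A)]S   [S ::= A]
[(A)]S ⇒ [(())]S   [A ::= ( )]
[(())]S ⇒ [(())][S]S   [S ::= [ S ] S]
[(())][S]S ⇒ [(())][[]]S   [S ::= [ ]]
[(())][[]]S ⇒ [(())][[]][]   [S ::= [ ]]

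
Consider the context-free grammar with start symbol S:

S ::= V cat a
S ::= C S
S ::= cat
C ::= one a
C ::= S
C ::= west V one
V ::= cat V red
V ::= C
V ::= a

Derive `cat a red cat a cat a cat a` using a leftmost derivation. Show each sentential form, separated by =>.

S => V cat a => C cat a => S cat a => V cat a cat a => C cat a cat a => S cat a cat a => V cat a cat a cat a => cat V red cat a cat a cat a => cat a red cat a cat a cat a

S => V cat a   [S ::= V cat a]
V cat a => C cat a   [V ::= C]
C cat a => S cat a   [C ::= S]
S cat a => V cat a cat a   [S ::= V cat a]
V cat a cat a => C cat a cat a   [V ::= C]
C cat a cat a => S cat a cat a   [C ::= S]
S cat a cat a => V cat a cat a cat a   [S ::= V cat a]
V cat a cat a cat a => cat V red cat a cat a cat a   [V ::= cat V red]
cat V red cat a cat a cat a => cat a red cat a cat a cat a   [V ::= a]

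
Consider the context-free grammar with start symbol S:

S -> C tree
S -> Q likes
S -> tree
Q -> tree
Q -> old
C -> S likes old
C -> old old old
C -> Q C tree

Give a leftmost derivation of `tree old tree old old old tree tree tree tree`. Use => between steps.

S => C tree => Q C tree tree => tree C tree tree => tree Q C tree tree tree => tree old C tree tree tree => tree old Q C tree tree tree tree => tree old tree C tree tree tree tree => tree old tree old old old tree tree tree tree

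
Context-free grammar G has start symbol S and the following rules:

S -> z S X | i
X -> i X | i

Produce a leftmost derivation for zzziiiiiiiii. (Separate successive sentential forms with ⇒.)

S ⇒ zSX ⇒ zzSXX ⇒ zzzSXXX ⇒ zzziXXX ⇒ zzziiXXX ⇒ zzziiiXX ⇒ zzziiiiXX ⇒ zzziiiiiXX ⇒ zzziiiiiiX ⇒ zzziiiiiiiX ⇒ zzziiiiiiiiX ⇒ zzziiiiiiiii

S ⇒ zSX   [S -> z S X]
zSX ⇒ zzSXX   [S -> z S X]
zzSXX ⇒ zzzSXXX   [S -> z S X]
zzzSXXX ⇒ zzziXXX   [S -> i]
zzziXXX ⇒ zzziiXXX   [X -> i X]
zzziiXXX ⇒ zzziiiXX   [X -> i]
zzziiiXX ⇒ zzziiiiXX   [X -> i X]
zzziiiiXX ⇒ zzziiiiiXX   [X -> i X]
zzziiiiiXX ⇒ zzziiiiiiX   [X -> i]
zzziiiiiiX ⇒ zzziiiiiiiX   [X -> i X]
zzziiiiiiiX ⇒ zzziiiiiiiiX   [X -> i X]
zzziiiiiiiiX ⇒ zzziiiiiiiii   [X -> i]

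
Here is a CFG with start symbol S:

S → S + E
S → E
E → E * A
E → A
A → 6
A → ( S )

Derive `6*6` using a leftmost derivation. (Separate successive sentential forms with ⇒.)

S⇒E⇒E*A⇒A*A⇒6*A⇒6*6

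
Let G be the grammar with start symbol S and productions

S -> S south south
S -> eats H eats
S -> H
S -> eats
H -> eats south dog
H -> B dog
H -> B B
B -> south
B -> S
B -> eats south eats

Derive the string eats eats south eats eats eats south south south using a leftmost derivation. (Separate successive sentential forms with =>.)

S => H => B B => S B => S south south B => eats H eats south south B => eats B B eats south south B => eats eats south eats B eats south south B => eats eats south eats S eats south south B => eats eats south eats eats eats south south B => eats eats south eats eats eats south south south

S => H   [S -> H]
H => B B   [H -> B B]
B B => S B   [B -> S]
S B => S south south B   [S -> S south south]
S south south B => eats H eats south south B   [S -> eats H eats]
eats H eats south south B => eats B B eats south south B   [H -> B B]
eats B B eats south south B => eats eats south eats B eats south south B   [B -> eats south eats]
eats eats south eats B eats south south B => eats eats south eats S eats south south B   [B -> S]
eats eats south eats S eats south south B => eats eats south eats eats eats south south B   [S -> eats]
eats eats south eats eats eats south south B => eats eats south eats eats eats south south south   [B -> south]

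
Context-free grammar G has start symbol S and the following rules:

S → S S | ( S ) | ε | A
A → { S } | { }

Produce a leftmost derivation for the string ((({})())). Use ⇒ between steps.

S ⇒ (S)   [S → ( S )]
(S) ⇒ ((S))   [S → ( S )]
((S)) ⇒ ((SS))   [S → S S]
((SS)) ⇒ ((SSS))   [S → S S]
((SSS)) ⇒ (((S)SS))   [S → ( S )]
(((S)SS)) ⇒ (((A)SS))   [S → A]
(((A)SS)) ⇒ ((({})SS))   [A → { }]
((({})SS)) ⇒ ((({})S))   [S → ε]
((({})S)) ⇒ ((({})(S)))   [S → ( S )]
((({})(S))) ⇒ ((({})()))   [S → ε]

S⇒(S)⇒((S))⇒((SS))⇒((SSS))⇒(((S)SS))⇒(((A)SS))⇒((({})SS))⇒((({})S))⇒((({})(S)))⇒((({})()))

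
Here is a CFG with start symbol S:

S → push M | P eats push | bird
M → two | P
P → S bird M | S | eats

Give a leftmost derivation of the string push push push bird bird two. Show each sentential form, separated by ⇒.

S ⇒ push M ⇒ push P ⇒ push S bird M ⇒ push push M bird M ⇒ push push P bird M ⇒ push push S bird M ⇒ push push push M bird M ⇒ push push push P bird M ⇒ push push push S bird M ⇒ push push push bird bird M ⇒ push push push bird bird two

S ⇒ push M   [S → push M]
push M ⇒ push P   [M → P]
push P ⇒ push S bird M   [P → S bird M]
push S bird M ⇒ push push M bird M   [S → push M]
push push M bird M ⇒ push push P bird M   [M → P]
push push P bird M ⇒ push push S bird M   [P → S]
push push S bird M ⇒ push push push M bird M   [S → push M]
push push push M bird M ⇒ push push push P bird M   [M → P]
push push push P bird M ⇒ push push push S bird M   [P → S]
push push push S bird M ⇒ push push push bird bird M   [S → bird]
push push push bird bird M ⇒ push push push bird bird two   [M → two]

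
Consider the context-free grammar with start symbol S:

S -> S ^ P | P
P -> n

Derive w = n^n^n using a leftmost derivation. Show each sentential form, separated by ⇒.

S⇒S^P⇒S^P^P⇒P^P^P⇒n^P^P⇒n^n^P⇒n^n^n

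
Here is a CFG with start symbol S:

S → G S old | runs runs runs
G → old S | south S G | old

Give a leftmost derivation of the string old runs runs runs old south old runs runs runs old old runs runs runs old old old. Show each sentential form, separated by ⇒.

S ⇒ G S old ⇒ old S S old ⇒ old runs runs runs S old ⇒ old runs runs runs G S old old ⇒ old runs runs runs old S old old ⇒ old runs runs runs old G S old old old ⇒ old runs runs runs old south S G S old old old ⇒ old runs runs runs old south G S old G S old old old ⇒ old runs runs runs old south old S old G S old old old ⇒ old runs runs runs old south old runs runs runs old G S old old old ⇒ old runs runs runs old south old runs runs runs old old S old old old ⇒ old runs runs runs old south old runs runs runs old old runs runs runs old old old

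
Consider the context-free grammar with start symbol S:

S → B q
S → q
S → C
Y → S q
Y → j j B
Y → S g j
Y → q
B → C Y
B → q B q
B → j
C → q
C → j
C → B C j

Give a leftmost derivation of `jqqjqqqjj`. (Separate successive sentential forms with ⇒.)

S⇒C⇒BCj⇒jCj⇒jBCjj⇒jqBqCjj⇒jqqBqqCjj⇒jqqjqqCjj⇒jqqjqqqjj

S ⇒ C   [S → C]
C ⇒ BCj   [C → B C j]
BCj ⇒ jCj   [B → j]
jCj ⇒ jBCjj   [C → B C j]
jBCjj ⇒ jqBqCjj   [B → q B q]
jqBqCjj ⇒ jqqBqqCjj   [B → q B q]
jqqBqqCjj ⇒ jqqjqqCjj   [B → j]
jqqjqqCjj ⇒ jqqjqqqjj   [C → q]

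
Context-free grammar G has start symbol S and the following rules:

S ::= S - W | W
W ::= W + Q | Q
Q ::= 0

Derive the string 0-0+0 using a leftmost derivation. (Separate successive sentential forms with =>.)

S => S-W => W-W => Q-W => 0-W => 0-W+Q => 0-Q+Q => 0-0+Q => 0-0+0

S => S-W   [S ::= S - W]
S-W => W-W   [S ::= W]
W-W => Q-W   [W ::= Q]
Q-W => 0-W   [Q ::= 0]
0-W => 0-W+Q   [W ::= W + Q]
0-W+Q => 0-Q+Q   [W ::= Q]
0-Q+Q => 0-0+Q   [Q ::= 0]
0-0+Q => 0-0+0   [Q ::= 0]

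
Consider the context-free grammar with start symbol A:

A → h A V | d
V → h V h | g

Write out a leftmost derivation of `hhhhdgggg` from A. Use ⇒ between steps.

A ⇒ hAV ⇒ hhAVV ⇒ hhhAVVV ⇒ hhhhAVVVV ⇒ hhhhdVVVV ⇒ hhhhdgVVV ⇒ hhhhdggVV ⇒ hhhhdgggV ⇒ hhhhdgggg

A ⇒ hAV   [A → h A V]
hAV ⇒ hhAVV   [A → h A V]
hhAVV ⇒ hhhAVVV   [A → h A V]
hhhAVVV ⇒ hhhhAVVVV   [A → h A V]
hhhhAVVVV ⇒ hhhhdVVVV   [A → d]
hhhhdVVVV ⇒ hhhhdgVVV   [V → g]
hhhhdgVVV ⇒ hhhhdggVV   [V → g]
hhhhdggVV ⇒ hhhhdgggV   [V → g]
hhhhdgggV ⇒ hhhhdgggg   [V → g]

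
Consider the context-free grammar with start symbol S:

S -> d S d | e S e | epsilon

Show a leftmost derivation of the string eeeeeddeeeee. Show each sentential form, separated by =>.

S => eSe => eeSee => eeeSeee => eeeeSeeee => eeeeeSeeeee => eeeeedSdeeeee => eeeeeddeeeee

S => eSe   [S -> e S e]
eSe => eeSee   [S -> e S e]
eeSee => eeeSeee   [S -> e S e]
eeeSeee => eeeeSeeee   [S -> e S e]
eeeeSeeee => eeeeeSeeeee   [S -> e S e]
eeeeeSeeeee => eeeeedSdeeeee   [S -> d S d]
eeeeedSdeeeee => eeeeeddeeeee   [S -> epsilon]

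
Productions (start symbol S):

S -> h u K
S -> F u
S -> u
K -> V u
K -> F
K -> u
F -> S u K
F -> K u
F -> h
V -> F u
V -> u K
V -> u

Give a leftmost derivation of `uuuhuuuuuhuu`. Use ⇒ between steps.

S ⇒ Fu   [S -> F u]
Fu ⇒ SuKu   [F -> S u K]
SuKu ⇒ uuKu   [S -> u]
uuKu ⇒ uuVuu   [K -> V u]
uuVuu ⇒ uuuKuu   [V -> u K]
uuuKuu ⇒ uuuFuu   [K -> F]
uuuFuu ⇒ uuuSuKuu   [F -> S u K]
uuuSuKuu ⇒ uuuhuKuKuu   [S -> h u K]
uuuhuKuKuu ⇒ uuuhuVuuKuu   [K -> V u]
uuuhuVuuKuu ⇒ uuuhuuKuuKuu   [V -> u K]
uuuhuuKuuKuu ⇒ uuuhuuuuuKuu   [K -> u]
uuuhuuuuuKuu ⇒ uuuhuuuuuFuu   [K -> F]
uuuhuuuuuFuu ⇒ uuuhuuuuuhuu   [F -> h]

S⇒Fu⇒SuKu⇒uuKu⇒uuVuu⇒uuuKuu⇒uuuFuu⇒uuuSuKuu⇒uuuhuKuKuu⇒uuuhuVuuKuu⇒uuuhuuKuuKuu⇒uuuhuuuuuKuu⇒uuuhuuuuuFuu⇒uuuhuuuuuhuu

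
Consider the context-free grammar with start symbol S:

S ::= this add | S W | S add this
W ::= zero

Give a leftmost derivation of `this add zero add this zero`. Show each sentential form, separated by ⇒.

S ⇒ S W ⇒ S add this W ⇒ S W add this W ⇒ this add W add this W ⇒ this add zero add this W ⇒ this add zero add this zero

S ⇒ S W   [S ::= S W]
S W ⇒ S add this W   [S ::= S add this]
S add this W ⇒ S W add this W   [S ::= S W]
S W add this W ⇒ this add W add this W   [S ::= this add]
this add W add this W ⇒ this add zero add this W   [W ::= zero]
this add zero add this W ⇒ this add zero add this zero   [W ::= zero]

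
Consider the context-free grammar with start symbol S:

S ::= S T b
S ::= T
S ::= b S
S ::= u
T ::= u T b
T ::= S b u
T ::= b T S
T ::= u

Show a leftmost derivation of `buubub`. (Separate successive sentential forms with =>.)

S => bS   [S ::= b S]
bS => bSTb   [S ::= S T b]
bSTb => bSTbTb   [S ::= S T b]
bSTbTb => buTbTb   [S ::= u]
buTbTb => buubTb   [T ::= u]
buubTb => buubub   [T ::= u]

S => bS => bSTb => bSTbTb => buTbTb => buubTb => buubub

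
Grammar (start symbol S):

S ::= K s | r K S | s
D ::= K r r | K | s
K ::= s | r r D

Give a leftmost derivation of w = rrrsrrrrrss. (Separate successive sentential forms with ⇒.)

S⇒rKS⇒rrrDS⇒rrrKrrS⇒rrrsrrS⇒rrrsrrrKS⇒rrrsrrrrrDS⇒rrrsrrrrrsS⇒rrrsrrrrrss

S ⇒ rKS   [S ::= r K S]
rKS ⇒ rrrDS   [K ::= r r D]
rrrDS ⇒ rrrKrrS   [D ::= K r r]
rrrKrrS ⇒ rrrsrrS   [K ::= s]
rrrsrrS ⇒ rrrsrrrKS   [S ::= r K S]
rrrsrrrKS ⇒ rrrsrrrrrDS   [K ::= r r D]
rrrsrrrrrDS ⇒ rrrsrrrrrsS   [D ::= s]
rrrsrrrrrsS ⇒ rrrsrrrrrss   [S ::= s]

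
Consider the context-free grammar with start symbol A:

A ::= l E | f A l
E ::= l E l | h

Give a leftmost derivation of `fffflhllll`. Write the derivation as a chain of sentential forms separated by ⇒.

A ⇒ fAl ⇒ ffAll ⇒ fffAlll ⇒ ffffAllll ⇒ fffflEllll ⇒ fffflhllll

A ⇒ fAl   [A ::= f A l]
fAl ⇒ ffAll   [A ::= f A l]
ffAll ⇒ fffAlll   [A ::= f A l]
fffAlll ⇒ ffffAllll   [A ::= f A l]
ffffAllll ⇒ fffflEllll   [A ::= l E]
fffflEllll ⇒ fffflhllll   [E ::= h]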